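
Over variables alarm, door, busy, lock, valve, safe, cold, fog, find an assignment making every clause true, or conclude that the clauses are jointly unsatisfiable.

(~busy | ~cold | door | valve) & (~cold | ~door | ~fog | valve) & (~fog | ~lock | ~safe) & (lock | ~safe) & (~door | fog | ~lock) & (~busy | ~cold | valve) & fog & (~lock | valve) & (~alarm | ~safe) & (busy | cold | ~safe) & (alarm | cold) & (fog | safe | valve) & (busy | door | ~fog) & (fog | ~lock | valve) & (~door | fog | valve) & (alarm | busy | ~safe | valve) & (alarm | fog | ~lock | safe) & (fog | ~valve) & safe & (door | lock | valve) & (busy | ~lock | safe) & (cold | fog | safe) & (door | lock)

The formula is unsatisfiable.

Case safe = True:
  (lock | ~safe) forces lock = True.
  (~fog | ~lock | ~safe) forces fog = False.
  Clause (fog) is falsified — contradiction.
Case safe = False:
  Clause (safe) is falsified — contradiction.
Both cases fail, so the formula is unsatisfiable.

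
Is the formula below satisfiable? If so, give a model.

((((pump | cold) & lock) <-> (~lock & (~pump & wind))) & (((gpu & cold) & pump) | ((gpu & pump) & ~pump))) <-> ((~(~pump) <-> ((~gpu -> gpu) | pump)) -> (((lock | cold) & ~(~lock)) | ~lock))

wind: False, gpu: True, cold: True, pump: True, lock: False

  ((((pump | cold) & lock) <-> (~lock & (~pump & wind))) & (((gpu & cold) & pump) | ((gpu & pump) & ~pump))) <-> ((~(~pump) <-> ((~gpu -> gpu) | pump)) -> (((lock | cold) & ~(~lock)) | ~lock)) = True
    (((pump | cold) & lock) <-> (~lock & (~pump & wind))) & (((gpu & cold) & pump) | ((gpu & pump) & ~pump)) = True
      ((pump | cold) & lock) <-> (~lock & (~pump & wind)) = True
        (pump | cold) & lock = False
          pump | cold = True
        ~lock & (~pump & wind) = False
          ~lock = True
          ~pump & wind = False
            ~pump = False
      ((gpu & cold) & pump) | ((gpu & pump) & ~pump) = True
        (gpu & cold) & pump = True
          gpu & cold = True
        (gpu & pump) & ~pump = False
          gpu & pump = True
          ~pump = False
    (~(~pump) <-> ((~gpu -> gpu) | pump)) -> (((lock | cold) & ~(~lock)) | ~lock) = True
      ~(~pump) <-> ((~gpu -> gpu) | pump) = True
        ~(~pump) = True
          ~pump = False
        (~gpu -> gpu) | pump = True
          ~gpu -> gpu = True
            ~gpu = False
      ((lock | cold) & ~(~lock)) | ~lock = True
        (lock | cold) & ~(~lock) = False
          lock | cold = True
          ~(~lock) = False
            ~lock = True
        ~lock = True
The formula evaluates to True.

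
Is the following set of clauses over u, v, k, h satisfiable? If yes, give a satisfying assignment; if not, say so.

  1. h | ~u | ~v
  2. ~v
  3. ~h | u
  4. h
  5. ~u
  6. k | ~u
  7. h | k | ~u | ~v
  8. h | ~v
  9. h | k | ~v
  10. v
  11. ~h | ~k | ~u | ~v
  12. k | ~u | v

Unsatisfiable — no assignment works.

Case v = True:
  Clause (~v) is falsified — contradiction.
Case v = False:
  Clause (v) is falsified — contradiction.
Both cases fail, so the formula is unsatisfiable.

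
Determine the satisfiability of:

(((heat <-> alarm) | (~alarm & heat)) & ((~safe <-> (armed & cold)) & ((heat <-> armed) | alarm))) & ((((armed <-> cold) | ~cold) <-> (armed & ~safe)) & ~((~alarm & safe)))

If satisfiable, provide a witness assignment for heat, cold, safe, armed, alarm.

heat = True, cold = True, safe = True, armed = False, alarm = True

  ((heat <-> alarm) | (~alarm & heat)) & ((~safe <-> (armed & cold)) & ((heat <-> armed) | alarm)) = True
    (heat <-> alarm) | (~alarm & heat) = True
      heat <-> alarm = True
      ~alarm & heat = False
        ~alarm = False
    (~safe <-> (armed & cold)) & ((heat <-> armed) | alarm) = True
      ~safe <-> (armed & cold) = True
        ~safe = False
        armed & cold = False
      (heat <-> armed) | alarm = True
        heat <-> armed = False
  (((armed <-> cold) | ~cold) <-> (armed & ~safe)) & ~((~alarm & safe)) = True
    ((armed <-> cold) | ~cold) <-> (armed & ~safe) = True
      (armed <-> cold) | ~cold = False
        armed <-> cold = False
        ~cold = False
      armed & ~safe = False
        ~safe = False
    ~((~alarm & safe)) = True
      ~alarm & safe = False
        ~alarm = False
Both conjuncts True, so the formula holds.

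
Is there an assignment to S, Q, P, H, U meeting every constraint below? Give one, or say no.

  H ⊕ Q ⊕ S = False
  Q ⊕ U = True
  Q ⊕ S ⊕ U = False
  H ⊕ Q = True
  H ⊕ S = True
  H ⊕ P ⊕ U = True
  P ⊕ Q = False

S = True, Q = True, P = True, H = False, U = False

H ⊕ Q ⊕ S = F ⊕ T ⊕ T = False ✓
Q ⊕ U = T ⊕ F = True ✓
Q ⊕ S ⊕ U = T ⊕ T ⊕ F = False ✓
H ⊕ Q = F ⊕ T = True ✓
H ⊕ S = F ⊕ T = True ✓
H ⊕ P ⊕ U = F ⊕ T ⊕ F = True ✓
P ⊕ Q = T ⊕ T = False ✓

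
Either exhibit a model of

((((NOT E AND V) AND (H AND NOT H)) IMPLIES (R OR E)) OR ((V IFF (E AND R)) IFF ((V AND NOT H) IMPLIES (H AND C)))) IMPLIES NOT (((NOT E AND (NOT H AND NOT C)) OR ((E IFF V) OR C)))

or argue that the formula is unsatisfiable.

V = True; R = False; E = False; C = False; H = True

  ((((NOT E AND V) AND (H AND NOT H)) IMPLIES (R OR E)) OR ((V IFF (E AND R)) IFF ((V AND NOT H) IMPLIES (H AND C)))) IMPLIES NOT (((NOT E AND (NOT H AND NOT C)) OR ((E IFF V) OR C))) = True
    (((NOT E AND V) AND (H AND NOT H)) IMPLIES (R OR E)) OR ((V IFF (E AND R)) IFF ((V AND NOT H) IMPLIES (H AND C))) = True
      ((NOT E AND V) AND (H AND NOT H)) IMPLIES (R OR E) = True
        (NOT E AND V) AND (H AND NOT H) = False
          NOT E AND V = True
            NOT E = True
          H AND NOT H = False
            NOT H = False
        R OR E = False
      (V IFF (E AND R)) IFF ((V AND NOT H) IMPLIES (H AND C)) = False
        V IFF (E AND R) = False
          E AND R = False
        (V AND NOT H) IMPLIES (H AND C) = True
          V AND NOT H = False
            NOT H = False
          H AND C = False
    NOT (((NOT E AND (NOT H AND NOT C)) OR ((E IFF V) OR C))) = True
      (NOT E AND (NOT H AND NOT C)) OR ((E IFF V) OR C) = False
        NOT E AND (NOT H AND NOT C) = False
          NOT E = True
          NOT H AND NOT C = False
            NOT H = False
            NOT C = True
        (E IFF V) OR C = False
          E IFF V = False
The formula evaluates to True.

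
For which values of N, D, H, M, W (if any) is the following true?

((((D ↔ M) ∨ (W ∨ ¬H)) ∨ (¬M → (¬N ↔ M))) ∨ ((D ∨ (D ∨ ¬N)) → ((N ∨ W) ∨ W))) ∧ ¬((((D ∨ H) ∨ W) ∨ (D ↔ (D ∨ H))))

Unsatisfiable — no assignment works.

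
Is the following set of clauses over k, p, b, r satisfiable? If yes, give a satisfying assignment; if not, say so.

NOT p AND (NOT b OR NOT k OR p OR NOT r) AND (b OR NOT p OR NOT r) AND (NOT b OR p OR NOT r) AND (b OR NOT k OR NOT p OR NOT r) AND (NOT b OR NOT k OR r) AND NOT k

k: False, p: False, b: True, r: False

Unit clause (NOT p) forces p = False.
Unit clause (NOT k) forces k = False.
Set b = True.
  then (NOT b OR p OR NOT r) forces r = False.
All clauses satisfied.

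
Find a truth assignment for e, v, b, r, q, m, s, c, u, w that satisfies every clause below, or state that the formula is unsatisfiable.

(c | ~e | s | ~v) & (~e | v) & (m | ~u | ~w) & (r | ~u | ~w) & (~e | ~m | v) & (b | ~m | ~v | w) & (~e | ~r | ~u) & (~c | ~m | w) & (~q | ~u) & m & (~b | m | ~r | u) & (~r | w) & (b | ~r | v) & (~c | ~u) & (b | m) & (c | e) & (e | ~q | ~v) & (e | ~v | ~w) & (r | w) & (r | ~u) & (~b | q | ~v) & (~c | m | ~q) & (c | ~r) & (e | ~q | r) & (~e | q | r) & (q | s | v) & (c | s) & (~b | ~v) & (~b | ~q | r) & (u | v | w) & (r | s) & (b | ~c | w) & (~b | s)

e: True; v: True; b: False; r: True; q: True; m: True; s: True; c: True; u: False; w: True

Unit clause (m) forces m = True.
Set e = True.
  then (~e | v) forces v = True.
  then (~b | ~v) forces b = False.
  then (b | ~m | ~v | w) forces w = True.
Set r = True.
  then (~e | ~r | ~u) forces u = False.
  then (c | ~r) forces c = True.
Set q = True.
Set s = True.
All clauses satisfied.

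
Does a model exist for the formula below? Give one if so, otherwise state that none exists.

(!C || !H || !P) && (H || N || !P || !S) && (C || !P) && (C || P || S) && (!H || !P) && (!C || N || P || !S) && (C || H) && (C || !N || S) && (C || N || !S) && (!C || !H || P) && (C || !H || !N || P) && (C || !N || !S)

Set S = False.
Try H = True:
  (!H || !P) forces P = False.
  (C || P || S) forces C = True.
  clause (!C || !H || P) is falsified — backtrack.
So H = False.
  then (C || H) forces C = True.
Set N = True.
Set P = False.
All clauses satisfied.

S = False, H = False, N = True, P = False, C = True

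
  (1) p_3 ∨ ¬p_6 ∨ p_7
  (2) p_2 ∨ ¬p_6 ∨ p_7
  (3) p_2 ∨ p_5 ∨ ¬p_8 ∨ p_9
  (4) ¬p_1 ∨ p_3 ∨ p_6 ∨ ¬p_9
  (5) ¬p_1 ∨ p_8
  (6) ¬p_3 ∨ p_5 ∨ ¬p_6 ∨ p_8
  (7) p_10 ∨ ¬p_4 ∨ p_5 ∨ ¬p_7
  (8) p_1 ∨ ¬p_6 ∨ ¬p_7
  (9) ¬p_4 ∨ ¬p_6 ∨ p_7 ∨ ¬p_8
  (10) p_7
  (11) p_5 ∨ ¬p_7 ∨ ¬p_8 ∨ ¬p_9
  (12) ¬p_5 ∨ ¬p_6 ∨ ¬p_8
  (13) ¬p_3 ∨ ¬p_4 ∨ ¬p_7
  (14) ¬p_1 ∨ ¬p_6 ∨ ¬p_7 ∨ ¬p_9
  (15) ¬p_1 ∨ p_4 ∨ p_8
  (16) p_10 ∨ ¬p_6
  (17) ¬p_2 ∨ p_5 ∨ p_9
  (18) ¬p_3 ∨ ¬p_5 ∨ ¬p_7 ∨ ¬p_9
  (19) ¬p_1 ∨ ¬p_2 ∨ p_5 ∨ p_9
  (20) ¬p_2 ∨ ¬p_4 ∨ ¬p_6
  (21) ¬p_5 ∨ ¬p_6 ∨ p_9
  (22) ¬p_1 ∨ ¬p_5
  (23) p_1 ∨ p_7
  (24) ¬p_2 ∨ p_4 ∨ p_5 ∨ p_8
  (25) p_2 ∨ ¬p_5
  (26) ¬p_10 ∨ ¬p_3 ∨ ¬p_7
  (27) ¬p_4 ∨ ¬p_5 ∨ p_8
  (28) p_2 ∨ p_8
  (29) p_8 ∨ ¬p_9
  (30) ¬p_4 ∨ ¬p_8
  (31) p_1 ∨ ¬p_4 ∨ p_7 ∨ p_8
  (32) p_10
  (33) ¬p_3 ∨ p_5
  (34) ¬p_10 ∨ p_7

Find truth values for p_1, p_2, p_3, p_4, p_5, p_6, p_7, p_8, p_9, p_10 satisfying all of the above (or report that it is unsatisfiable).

p_1=F, p_2=T, p_3=F, p_4=F, p_5=T, p_6=F, p_7=T, p_8=F, p_9=F, p_10=T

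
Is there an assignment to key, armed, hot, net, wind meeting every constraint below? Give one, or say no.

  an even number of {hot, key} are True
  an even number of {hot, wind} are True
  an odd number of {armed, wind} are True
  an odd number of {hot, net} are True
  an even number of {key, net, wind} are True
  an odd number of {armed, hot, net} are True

key = True, armed = False, hot = True, net = False, wind = True

{hot, key}: 2 true → even ✓
{hot, wind}: 2 true → even ✓
{armed, wind}: 1 true → odd ✓
{hot, net}: 1 true → odd ✓
{key, net, wind}: 2 true → even ✓
{armed, hot, net}: 1 true → odd ✓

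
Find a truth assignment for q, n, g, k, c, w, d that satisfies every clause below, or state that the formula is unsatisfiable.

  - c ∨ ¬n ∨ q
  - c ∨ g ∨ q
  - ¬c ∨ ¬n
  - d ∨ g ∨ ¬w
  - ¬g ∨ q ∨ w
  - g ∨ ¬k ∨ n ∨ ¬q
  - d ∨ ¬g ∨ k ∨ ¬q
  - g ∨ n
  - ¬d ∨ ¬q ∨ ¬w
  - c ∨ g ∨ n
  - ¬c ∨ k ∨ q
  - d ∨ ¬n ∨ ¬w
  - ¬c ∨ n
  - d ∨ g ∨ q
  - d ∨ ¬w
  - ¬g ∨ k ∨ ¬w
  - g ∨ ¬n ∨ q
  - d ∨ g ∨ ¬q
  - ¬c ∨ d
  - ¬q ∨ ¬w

q=T, n=T, g=F, k=T, c=F, w=F, d=T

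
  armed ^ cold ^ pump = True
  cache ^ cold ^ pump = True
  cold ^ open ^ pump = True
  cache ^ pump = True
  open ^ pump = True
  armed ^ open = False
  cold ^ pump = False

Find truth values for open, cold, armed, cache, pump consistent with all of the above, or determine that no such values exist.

open = True, cold = False, armed = True, cache = True, pump = False

armed ^ cold ^ pump = T ^ F ^ F = True ✓
cache ^ cold ^ pump = T ^ F ^ F = True ✓
cold ^ open ^ pump = F ^ T ^ F = True ✓
cache ^ pump = T ^ F = True ✓
open ^ pump = T ^ F = True ✓
armed ^ open = T ^ T = False ✓
cold ^ pump = F ^ F = False ✓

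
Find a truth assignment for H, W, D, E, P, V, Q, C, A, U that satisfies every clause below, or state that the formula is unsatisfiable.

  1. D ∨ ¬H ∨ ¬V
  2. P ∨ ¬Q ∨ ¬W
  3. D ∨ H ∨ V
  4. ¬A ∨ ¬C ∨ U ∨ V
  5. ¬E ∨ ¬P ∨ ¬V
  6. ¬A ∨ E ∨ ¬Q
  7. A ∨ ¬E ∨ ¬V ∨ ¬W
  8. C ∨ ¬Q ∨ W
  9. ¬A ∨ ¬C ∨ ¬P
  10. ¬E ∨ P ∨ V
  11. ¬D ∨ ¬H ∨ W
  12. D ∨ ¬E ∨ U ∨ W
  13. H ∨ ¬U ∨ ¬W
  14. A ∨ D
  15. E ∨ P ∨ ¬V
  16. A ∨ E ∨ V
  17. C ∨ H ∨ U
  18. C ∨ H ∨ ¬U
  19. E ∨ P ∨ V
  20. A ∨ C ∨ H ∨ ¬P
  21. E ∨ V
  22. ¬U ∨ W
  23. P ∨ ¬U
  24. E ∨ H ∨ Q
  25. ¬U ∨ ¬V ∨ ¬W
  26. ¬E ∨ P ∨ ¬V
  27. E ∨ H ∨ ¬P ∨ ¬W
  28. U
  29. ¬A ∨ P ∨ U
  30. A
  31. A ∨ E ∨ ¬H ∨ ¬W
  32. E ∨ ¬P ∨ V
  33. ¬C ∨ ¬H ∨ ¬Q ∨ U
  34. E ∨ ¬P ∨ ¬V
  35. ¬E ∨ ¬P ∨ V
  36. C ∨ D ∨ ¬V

Case V = True:
  (U) forces U = True.
  (¬U ∨ W) forces W = True.
  Clause (¬U ∨ ¬V ∨ ¬W) is falsified — contradiction.
Case V = False:
  (E ∨ V) forces E = True.
  (¬E ∨ P ∨ V) forces P = True.
  Clause (¬E ∨ ¬P ∨ V) is falsified — contradiction.
Both cases fail, so the formula is unsatisfiable.

Unsatisfiable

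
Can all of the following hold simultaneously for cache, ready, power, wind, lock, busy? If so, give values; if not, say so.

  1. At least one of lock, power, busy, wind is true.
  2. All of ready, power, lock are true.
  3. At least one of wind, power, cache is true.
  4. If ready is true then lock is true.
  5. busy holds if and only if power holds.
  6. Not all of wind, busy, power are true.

cache = True, ready = True, power = True, wind = False, lock = True, busy = True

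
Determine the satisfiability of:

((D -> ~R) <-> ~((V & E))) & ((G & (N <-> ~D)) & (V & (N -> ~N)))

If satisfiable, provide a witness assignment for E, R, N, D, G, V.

E = True, R = True, N = False, D = True, G = True, V = True

  (D -> ~R) <-> ~((V & E)) = True
    D -> ~R = False
      ~R = False
    ~((V & E)) = False
      V & E = True
  (G & (N <-> ~D)) & (V & (N -> ~N)) = True
    G & (N <-> ~D) = True
      N <-> ~D = True
        ~D = False
    V & (N -> ~N) = True
      N -> ~N = True
        ~N = True
Both conjuncts True, so the formula holds.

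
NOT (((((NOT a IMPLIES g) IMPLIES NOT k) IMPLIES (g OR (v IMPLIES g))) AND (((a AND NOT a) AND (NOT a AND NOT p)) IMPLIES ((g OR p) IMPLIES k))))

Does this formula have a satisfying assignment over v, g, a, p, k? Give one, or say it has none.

v = True; g = False; a = False; p = True; k = True

  NOT (((((NOT a IMPLIES g) IMPLIES NOT k) IMPLIES (g OR (v IMPLIES g))) AND (((a AND NOT a) AND (NOT a AND NOT p)) IMPLIES ((g OR p) IMPLIES k)))) = True
    (((NOT a IMPLIES g) IMPLIES NOT k) IMPLIES (g OR (v IMPLIES g))) AND (((a AND NOT a) AND (NOT a AND NOT p)) IMPLIES ((g OR p) IMPLIES k)) = False
      ((NOT a IMPLIES g) IMPLIES NOT k) IMPLIES (g OR (v IMPLIES g)) = False
        (NOT a IMPLIES g) IMPLIES NOT k = True
          NOT a IMPLIES g = False
            NOT a = True
          NOT k = False
        g OR (v IMPLIES g) = False
          v IMPLIES g = False
      ((a AND NOT a) AND (NOT a AND NOT p)) IMPLIES ((g OR p) IMPLIES k) = True
        (a AND NOT a) AND (NOT a AND NOT p) = False
          a AND NOT a = False
            NOT a = True
          NOT a AND NOT p = False
            NOT a = True
            NOT p = False
        (g OR p) IMPLIES k = True
          g OR p = True
The formula evaluates to True.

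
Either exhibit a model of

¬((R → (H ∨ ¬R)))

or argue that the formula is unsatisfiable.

H = False; R = True

  ¬((R → (H ∨ ¬R))) = True
    R → (H ∨ ¬R) = False
      H ∨ ¬R = False
        ¬R = False
The formula evaluates to True.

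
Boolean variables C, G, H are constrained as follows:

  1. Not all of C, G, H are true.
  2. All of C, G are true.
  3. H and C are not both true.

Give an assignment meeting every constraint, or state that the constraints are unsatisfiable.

C = True, G = True, H = False

  (1) {C, G, H}: 2/3 true — not all ✓
  (2) {C, G}: all 2 true ✓
  (3) H=F, C=T — not both ✓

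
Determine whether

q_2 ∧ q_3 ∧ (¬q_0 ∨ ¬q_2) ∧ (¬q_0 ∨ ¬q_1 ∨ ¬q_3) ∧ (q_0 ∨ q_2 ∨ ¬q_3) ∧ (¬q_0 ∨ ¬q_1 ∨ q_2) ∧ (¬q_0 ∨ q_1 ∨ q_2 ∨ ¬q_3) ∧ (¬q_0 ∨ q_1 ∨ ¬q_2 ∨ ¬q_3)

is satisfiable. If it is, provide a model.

q_0: False; q_1: False; q_2: True; q_3: True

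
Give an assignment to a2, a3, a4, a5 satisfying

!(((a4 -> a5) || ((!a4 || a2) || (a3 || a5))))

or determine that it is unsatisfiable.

a2 = False, a3 = False, a4 = True, a5 = False

  !(((a4 -> a5) || ((!a4 || a2) || (a3 || a5)))) = True
    (a4 -> a5) || ((!a4 || a2) || (a3 || a5)) = False
      a4 -> a5 = False
      (!a4 || a2) || (a3 || a5) = False
        !a4 || a2 = False
          !a4 = False
        a3 || a5 = False
The formula evaluates to True.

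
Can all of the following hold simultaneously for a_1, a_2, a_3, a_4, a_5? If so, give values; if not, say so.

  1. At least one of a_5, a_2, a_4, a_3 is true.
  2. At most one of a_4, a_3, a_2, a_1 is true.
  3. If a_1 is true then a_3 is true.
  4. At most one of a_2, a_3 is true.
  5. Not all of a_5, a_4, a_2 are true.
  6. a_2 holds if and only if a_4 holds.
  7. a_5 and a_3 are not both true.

a_1=F, a_2=F, a_3=T, a_4=F, a_5=F

  (1) {a_5, a_2, a_4, a_3}: 1 true — at least one ✓
  (2) {a_4, a_3, a_2, a_1}: 1 true — at most one ✓
  (3) a_1=F ⇒ a_3: vacuous ✓
  (4) {a_2, a_3}: 1 true — at most one ✓
  (5) {a_5, a_4, a_2}: 0/3 true — not all ✓
  (6) a_2=F, a_4=F — same ✓
  (7) a_5=F, a_3=T — not both ✓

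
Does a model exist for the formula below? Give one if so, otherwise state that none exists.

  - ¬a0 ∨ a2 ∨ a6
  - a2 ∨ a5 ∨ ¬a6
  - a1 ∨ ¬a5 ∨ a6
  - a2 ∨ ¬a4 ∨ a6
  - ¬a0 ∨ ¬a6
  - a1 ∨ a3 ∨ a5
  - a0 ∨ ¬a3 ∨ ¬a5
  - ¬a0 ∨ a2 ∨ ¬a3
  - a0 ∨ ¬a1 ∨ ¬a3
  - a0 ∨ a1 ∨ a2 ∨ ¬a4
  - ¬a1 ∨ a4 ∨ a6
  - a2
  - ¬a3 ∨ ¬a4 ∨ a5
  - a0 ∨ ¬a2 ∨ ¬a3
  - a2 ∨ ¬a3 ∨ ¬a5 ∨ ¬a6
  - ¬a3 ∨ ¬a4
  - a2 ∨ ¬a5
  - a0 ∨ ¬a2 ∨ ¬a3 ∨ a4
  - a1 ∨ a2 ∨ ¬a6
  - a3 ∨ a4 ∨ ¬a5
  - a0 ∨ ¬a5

a0 = False, a1 = True, a2 = True, a3 = False, a4 = True, a5 = False, a6 = True

Unit clause (a2) forces a2 = True.
Set a0 = False.
  then (a0 ∨ ¬a2 ∨ ¬a3) forces a3 = False.
  then (a0 ∨ ¬a5) forces a5 = False.
  then (a1 ∨ a3 ∨ a5) forces a1 = True.
Set a4 = True.
Set a6 = True.
All clauses satisfied.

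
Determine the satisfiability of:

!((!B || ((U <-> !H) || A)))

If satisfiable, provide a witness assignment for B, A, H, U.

B=T; A=F; H=F; U=F

  !((!B || ((U <-> !H) || A))) = True
    !B || ((U <-> !H) || A) = False
      !B = False
      (U <-> !H) || A = False
        U <-> !H = False
          !H = True
The formula evaluates to True.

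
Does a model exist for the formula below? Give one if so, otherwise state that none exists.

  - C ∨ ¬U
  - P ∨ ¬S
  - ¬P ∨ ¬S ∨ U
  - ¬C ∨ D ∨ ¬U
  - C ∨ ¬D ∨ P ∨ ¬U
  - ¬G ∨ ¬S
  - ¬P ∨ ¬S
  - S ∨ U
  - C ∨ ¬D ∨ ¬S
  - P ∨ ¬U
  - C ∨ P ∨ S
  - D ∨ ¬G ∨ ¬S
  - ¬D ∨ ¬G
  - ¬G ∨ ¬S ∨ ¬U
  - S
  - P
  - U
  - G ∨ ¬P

Case S = True:
  (P ∨ ¬S) forces P = True.
  Clause (¬P ∨ ¬S) is falsified — contradiction.
Case S = False:
  Clause (S) is falsified — contradiction.
Both cases fail, so the formula is unsatisfiable.

No satisfying assignment exists.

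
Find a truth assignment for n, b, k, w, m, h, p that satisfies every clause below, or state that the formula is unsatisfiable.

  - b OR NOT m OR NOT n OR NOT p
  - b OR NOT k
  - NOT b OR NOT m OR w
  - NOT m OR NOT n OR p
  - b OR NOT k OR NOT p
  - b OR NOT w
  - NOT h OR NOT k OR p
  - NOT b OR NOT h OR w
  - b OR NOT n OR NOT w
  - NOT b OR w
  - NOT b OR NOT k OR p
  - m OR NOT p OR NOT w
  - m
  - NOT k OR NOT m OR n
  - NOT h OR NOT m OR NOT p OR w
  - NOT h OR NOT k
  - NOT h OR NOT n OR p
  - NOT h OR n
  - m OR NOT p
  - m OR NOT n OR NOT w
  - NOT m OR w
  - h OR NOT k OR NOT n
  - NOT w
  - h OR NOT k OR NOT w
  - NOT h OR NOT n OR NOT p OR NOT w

The formula is unsatisfiable.

Case m = True:
  (NOT m OR w) forces w = True.
  Clause (NOT w) is falsified — contradiction.
Case m = False:
  Clause (m) is falsified — contradiction.
Both cases fail, so the formula is unsatisfiable.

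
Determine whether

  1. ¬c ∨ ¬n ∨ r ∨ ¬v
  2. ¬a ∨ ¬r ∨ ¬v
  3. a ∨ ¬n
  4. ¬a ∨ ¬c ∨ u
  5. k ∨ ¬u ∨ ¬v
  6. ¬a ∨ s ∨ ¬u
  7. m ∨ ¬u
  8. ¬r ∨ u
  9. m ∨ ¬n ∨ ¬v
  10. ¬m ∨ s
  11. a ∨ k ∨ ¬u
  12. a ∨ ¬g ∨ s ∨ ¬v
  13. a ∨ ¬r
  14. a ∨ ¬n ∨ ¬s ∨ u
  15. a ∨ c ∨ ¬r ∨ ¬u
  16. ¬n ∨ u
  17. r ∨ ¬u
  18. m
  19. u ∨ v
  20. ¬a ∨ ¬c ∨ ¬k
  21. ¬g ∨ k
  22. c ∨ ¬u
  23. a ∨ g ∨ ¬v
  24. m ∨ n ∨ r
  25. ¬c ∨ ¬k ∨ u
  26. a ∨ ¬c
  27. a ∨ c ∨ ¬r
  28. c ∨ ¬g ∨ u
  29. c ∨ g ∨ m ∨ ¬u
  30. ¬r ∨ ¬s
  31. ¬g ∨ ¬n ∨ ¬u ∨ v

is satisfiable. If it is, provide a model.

a: True, n: False, v: True, k: True, s: True, u: False, g: False, r: False, m: True, c: False

Unit clause (m) forces m = True.
In (¬m ∨ s) only s is left, so s = True.
In (¬r ∨ ¬s) only ¬r is left, so r = False.
In (r ∨ ¬u) only ¬u is left, so u = False.
In (u ∨ v) only v is left, so v = True.
In (¬n ∨ u) only ¬n is left, so n = False.
Try a = False:
  (a ∨ g ∨ ¬v) forces g = True.
  (¬g ∨ k) forces k = True.
  (¬c ∨ ¬k ∨ u) forces c = False.
  clause (c ∨ ¬g ∨ u) is falsified — backtrack.
So a = True.
  then (¬a ∨ ¬c ∨ u) forces c = False.
  then (c ∨ ¬g ∨ u) forces g = False.
Set k = True.
All clauses satisfied.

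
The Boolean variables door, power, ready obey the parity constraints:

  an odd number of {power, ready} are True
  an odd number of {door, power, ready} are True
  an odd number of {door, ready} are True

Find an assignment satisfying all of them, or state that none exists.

door=F, power=F, ready=T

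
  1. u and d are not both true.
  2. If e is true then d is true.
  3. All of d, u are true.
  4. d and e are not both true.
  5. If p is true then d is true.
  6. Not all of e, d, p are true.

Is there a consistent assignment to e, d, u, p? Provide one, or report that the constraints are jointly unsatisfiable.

Unsatisfiable — no assignment works.

Case d = True:
  (1) with d=T forces u = False.
  Constraint (3) is violated (u=F) — contradiction.
Case d = False:
  Constraint (3) is violated (d=F) — contradiction.
Both cases fail — unsatisfiable.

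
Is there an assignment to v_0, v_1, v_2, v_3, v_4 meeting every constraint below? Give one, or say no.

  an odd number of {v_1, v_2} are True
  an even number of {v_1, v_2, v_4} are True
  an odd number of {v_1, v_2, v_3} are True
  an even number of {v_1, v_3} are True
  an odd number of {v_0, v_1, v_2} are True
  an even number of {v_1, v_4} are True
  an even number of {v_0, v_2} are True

Adding constraints 2, 3, 4, 6 mod 2: every variable appears an even number of times on the left, so the left side is 0.
But the right sides sum to 1 (mod 2). 0 ≠ 1 — the system is inconsistent.

Unsatisfiable — no assignment works.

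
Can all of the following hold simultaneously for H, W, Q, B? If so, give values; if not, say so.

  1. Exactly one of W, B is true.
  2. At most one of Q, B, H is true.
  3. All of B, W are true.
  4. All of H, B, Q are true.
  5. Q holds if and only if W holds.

No satisfying assignment exists.

Case H = True:
  (2) with H=T forces Q = False.
  Constraint (4) is violated (Q=F) — contradiction.
Case H = False:
  Constraint (4) is violated (H=F) — contradiction.
Both cases fail — unsatisfiable.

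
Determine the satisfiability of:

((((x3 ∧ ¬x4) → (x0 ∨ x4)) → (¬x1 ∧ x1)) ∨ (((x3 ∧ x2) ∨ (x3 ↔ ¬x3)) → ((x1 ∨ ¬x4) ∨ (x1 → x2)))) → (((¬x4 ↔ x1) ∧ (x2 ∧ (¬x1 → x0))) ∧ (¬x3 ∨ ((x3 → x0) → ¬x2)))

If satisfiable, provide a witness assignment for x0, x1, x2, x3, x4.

x0=F, x1=T, x2=T, x3=F, x4=F

  ((((x3 ∧ ¬x4) → (x0 ∨ x4)) → (¬x1 ∧ x1)) ∨ (((x3 ∧ x2) ∨ (x3 ↔ ¬x3)) → ((x1 ∨ ¬x4) ∨ (x1 → x2)))) → (((¬x4 ↔ x1) ∧ (x2 ∧ (¬x1 → x0))) ∧ (¬x3 ∨ ((x3 → x0) → ¬x2))) = True
    (((x3 ∧ ¬x4) → (x0 ∨ x4)) → (¬x1 ∧ x1)) ∨ (((x3 ∧ x2) ∨ (x3 ↔ ¬x3)) → ((x1 ∨ ¬x4) ∨ (x1 → x2))) = True
      ((x3 ∧ ¬x4) → (x0 ∨ x4)) → (¬x1 ∧ x1) = False
        (x3 ∧ ¬x4) → (x0 ∨ x4) = True
          x3 ∧ ¬x4 = False
            ¬x4 = True
          x0 ∨ x4 = False
        ¬x1 ∧ x1 = False
          ¬x1 = False
      ((x3 ∧ x2) ∨ (x3 ↔ ¬x3)) → ((x1 ∨ ¬x4) ∨ (x1 → x2)) = True
        (x3 ∧ x2) ∨ (x3 ↔ ¬x3) = False
          x3 ∧ x2 = False
          x3 ↔ ¬x3 = False
            ¬x3 = True
        (x1 ∨ ¬x4) ∨ (x1 → x2) = True
          x1 ∨ ¬x4 = True
            ¬x4 = True
          x1 → x2 = True
    ((¬x4 ↔ x1) ∧ (x2 ∧ (¬x1 → x0))) ∧ (¬x3 ∨ ((x3 → x0) → ¬x2)) = True
      (¬x4 ↔ x1) ∧ (x2 ∧ (¬x1 → x0)) = True
        ¬x4 ↔ x1 = True
          ¬x4 = True
        x2 ∧ (¬x1 → x0) = True
          ¬x1 → x0 = True
            ¬x1 = False
      ¬x3 ∨ ((x3 → x0) → ¬x2) = True
        ¬x3 = True
        (x3 → x0) → ¬x2 = False
          x3 → x0 = True
          ¬x2 = False
The formula evaluates to True.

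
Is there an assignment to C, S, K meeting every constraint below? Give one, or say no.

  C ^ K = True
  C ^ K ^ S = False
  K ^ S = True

C = True, S = True, K = False

C ^ K = T ^ F = True ✓
C ^ K ^ S = T ^ F ^ T = False ✓
K ^ S = F ^ T = True ✓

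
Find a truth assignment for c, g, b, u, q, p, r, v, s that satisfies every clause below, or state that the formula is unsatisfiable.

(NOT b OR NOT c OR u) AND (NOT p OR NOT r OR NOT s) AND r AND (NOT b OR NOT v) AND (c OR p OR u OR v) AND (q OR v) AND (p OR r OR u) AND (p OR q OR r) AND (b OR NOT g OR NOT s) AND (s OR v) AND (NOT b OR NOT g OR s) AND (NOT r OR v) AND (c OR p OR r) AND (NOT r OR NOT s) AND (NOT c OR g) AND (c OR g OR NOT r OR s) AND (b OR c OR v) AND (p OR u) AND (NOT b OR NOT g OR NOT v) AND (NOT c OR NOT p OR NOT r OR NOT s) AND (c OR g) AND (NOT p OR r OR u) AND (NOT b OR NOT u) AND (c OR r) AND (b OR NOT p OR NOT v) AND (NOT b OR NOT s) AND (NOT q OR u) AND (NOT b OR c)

Unit clause (r) forces r = True.
In (NOT r OR v) only v is left, so v = True.
In (NOT r OR NOT s) only NOT s is left, so s = False.
In (NOT b OR NOT v) only NOT b is left, so b = False.
In (b OR NOT p OR NOT v) only NOT p is left, so p = False.
In (p OR u) only u is left, so u = True.
Set c = False.
  then (c OR g OR NOT r OR s) forces g = True.
Set q = False.
All clauses satisfied.

c = False, g = True, b = False, u = True, q = False, p = False, r = True, v = True, s = False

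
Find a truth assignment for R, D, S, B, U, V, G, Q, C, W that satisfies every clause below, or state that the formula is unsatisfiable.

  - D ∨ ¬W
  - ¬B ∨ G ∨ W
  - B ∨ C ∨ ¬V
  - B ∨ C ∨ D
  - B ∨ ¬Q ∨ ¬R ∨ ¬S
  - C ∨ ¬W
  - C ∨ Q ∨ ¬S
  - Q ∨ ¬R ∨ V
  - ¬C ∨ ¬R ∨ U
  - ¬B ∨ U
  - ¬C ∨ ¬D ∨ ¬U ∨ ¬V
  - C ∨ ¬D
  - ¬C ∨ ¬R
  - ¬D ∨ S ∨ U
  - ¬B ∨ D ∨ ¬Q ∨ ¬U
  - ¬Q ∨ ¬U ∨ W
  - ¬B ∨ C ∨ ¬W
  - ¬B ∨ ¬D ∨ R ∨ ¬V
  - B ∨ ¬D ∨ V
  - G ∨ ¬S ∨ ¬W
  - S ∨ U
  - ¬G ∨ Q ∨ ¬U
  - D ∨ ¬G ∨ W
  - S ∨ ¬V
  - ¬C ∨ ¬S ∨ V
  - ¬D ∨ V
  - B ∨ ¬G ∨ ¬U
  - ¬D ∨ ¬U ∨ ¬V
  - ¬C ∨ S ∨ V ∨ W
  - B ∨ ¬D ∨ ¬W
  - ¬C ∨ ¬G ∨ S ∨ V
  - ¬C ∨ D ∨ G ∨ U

R: False, D: True, S: True, B: False, U: False, V: True, G: False, Q: False, C: True, W: False

Set R = False.
Set D = True.
  then (C ∨ ¬D) forces C = True.
  then (¬D ∨ V) forces V = True.
  then (¬D ∨ ¬U ∨ ¬V) forces U = False.
  then (¬B ∨ U) forces B = False.
  then (¬D ∨ S ∨ U) forces S = True.
  then (B ∨ ¬D ∨ ¬W) forces W = False.
Set G = False.
Set Q = False.
All clauses satisfied.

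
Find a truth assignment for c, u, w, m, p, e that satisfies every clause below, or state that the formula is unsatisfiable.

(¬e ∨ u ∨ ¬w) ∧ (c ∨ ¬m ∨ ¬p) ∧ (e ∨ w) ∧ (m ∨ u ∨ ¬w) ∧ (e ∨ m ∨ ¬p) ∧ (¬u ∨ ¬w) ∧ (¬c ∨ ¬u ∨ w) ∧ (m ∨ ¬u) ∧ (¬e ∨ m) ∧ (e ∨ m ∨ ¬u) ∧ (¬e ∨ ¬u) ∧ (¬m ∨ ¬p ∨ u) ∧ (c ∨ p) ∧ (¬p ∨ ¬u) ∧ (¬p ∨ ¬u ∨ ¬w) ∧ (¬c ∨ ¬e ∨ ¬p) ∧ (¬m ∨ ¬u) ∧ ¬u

Unit clause (¬u) forces u = False.
Try c = False:
  (c ∨ p) forces p = True.
  (c ∨ ¬m ∨ ¬p) forces m = False.
  (m ∨ u ∨ ¬w) forces w = False.
  (e ∨ w) forces e = True.
  clause (¬e ∨ m) is falsified — backtrack.
So c = True.
Set w = True.
  then (¬e ∨ u ∨ ¬w) forces e = False.
  then (m ∨ u ∨ ¬w) forces m = True.
  then (¬m ∨ ¬p ∨ u) forces p = False.
All clauses satisfied.

c = True; u = False; w = True; m = True; p = False; e = False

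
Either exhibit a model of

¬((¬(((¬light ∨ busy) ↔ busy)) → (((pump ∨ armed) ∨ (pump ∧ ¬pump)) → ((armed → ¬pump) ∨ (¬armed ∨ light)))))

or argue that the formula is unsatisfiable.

pump=T, light=F, busy=F, armed=T

  ¬((¬(((¬light ∨ busy) ↔ busy)) → (((pump ∨ armed) ∨ (pump ∧ ¬pump)) → ((armed → ¬pump) ∨ (¬armed ∨ light))))) = True
    ¬(((¬light ∨ busy) ↔ busy)) → (((pump ∨ armed) ∨ (pump ∧ ¬pump)) → ((armed → ¬pump) ∨ (¬armed ∨ light))) = False
      ¬(((¬light ∨ busy) ↔ busy)) = True
        (¬light ∨ busy) ↔ busy = False
          ¬light ∨ busy = True
            ¬light = True
      ((pump ∨ armed) ∨ (pump ∧ ¬pump)) → ((armed → ¬pump) ∨ (¬armed ∨ light)) = False
        (pump ∨ armed) ∨ (pump ∧ ¬pump) = True
          pump ∨ armed = True
          pump ∧ ¬pump = False
            ¬pump = False
        (armed → ¬pump) ∨ (¬armed ∨ light) = False
          armed → ¬pump = False
            ¬pump = False
          ¬armed ∨ light = False
            ¬armed = False
The formula evaluates to True.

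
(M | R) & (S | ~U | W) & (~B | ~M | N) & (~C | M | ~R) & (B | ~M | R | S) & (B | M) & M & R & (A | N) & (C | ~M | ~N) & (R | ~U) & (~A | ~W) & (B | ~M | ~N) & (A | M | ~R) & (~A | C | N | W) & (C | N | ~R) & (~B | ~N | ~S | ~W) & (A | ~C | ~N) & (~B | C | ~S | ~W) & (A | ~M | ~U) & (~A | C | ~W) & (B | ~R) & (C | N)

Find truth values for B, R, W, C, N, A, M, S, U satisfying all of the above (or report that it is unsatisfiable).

Unit clause (M) forces M = True.
Unit clause (R) forces R = True.
In (B | ~R) only B is left, so B = True.
In (~B | ~M | N) only N is left, so N = True.
In (C | ~M | ~N) only C is left, so C = True.
In (A | ~C | ~N) only A is left, so A = True.
In (~A | ~W) only ~W is left, so W = False.
Set S = True.
Set U = False.
All clauses satisfied.

B=T, R=T, W=F, C=T, N=T, A=T, M=T, S=T, U=F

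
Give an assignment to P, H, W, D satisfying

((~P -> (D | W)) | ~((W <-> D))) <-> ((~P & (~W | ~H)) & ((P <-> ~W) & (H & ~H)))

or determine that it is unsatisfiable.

P: False, H: False, W: False, D: False

  ((~P -> (D | W)) | ~((W <-> D))) <-> ((~P & (~W | ~H)) & ((P <-> ~W) & (H & ~H))) = True
    (~P -> (D | W)) | ~((W <-> D)) = False
      ~P -> (D | W) = False
        ~P = True
        D | W = False
      ~((W <-> D)) = False
        W <-> D = True
    (~P & (~W | ~H)) & ((P <-> ~W) & (H & ~H)) = False
      ~P & (~W | ~H) = True
        ~P = True
        ~W | ~H = True
          ~W = True
          ~H = True
      (P <-> ~W) & (H & ~H) = False
        P <-> ~W = False
          ~W = True
        H & ~H = False
          ~H = True
The formula evaluates to True.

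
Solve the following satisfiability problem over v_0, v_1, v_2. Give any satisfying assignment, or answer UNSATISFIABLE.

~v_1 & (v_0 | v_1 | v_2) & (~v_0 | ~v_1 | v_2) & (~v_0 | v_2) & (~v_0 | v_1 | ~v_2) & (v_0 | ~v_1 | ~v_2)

v_0: False; v_1: False; v_2: True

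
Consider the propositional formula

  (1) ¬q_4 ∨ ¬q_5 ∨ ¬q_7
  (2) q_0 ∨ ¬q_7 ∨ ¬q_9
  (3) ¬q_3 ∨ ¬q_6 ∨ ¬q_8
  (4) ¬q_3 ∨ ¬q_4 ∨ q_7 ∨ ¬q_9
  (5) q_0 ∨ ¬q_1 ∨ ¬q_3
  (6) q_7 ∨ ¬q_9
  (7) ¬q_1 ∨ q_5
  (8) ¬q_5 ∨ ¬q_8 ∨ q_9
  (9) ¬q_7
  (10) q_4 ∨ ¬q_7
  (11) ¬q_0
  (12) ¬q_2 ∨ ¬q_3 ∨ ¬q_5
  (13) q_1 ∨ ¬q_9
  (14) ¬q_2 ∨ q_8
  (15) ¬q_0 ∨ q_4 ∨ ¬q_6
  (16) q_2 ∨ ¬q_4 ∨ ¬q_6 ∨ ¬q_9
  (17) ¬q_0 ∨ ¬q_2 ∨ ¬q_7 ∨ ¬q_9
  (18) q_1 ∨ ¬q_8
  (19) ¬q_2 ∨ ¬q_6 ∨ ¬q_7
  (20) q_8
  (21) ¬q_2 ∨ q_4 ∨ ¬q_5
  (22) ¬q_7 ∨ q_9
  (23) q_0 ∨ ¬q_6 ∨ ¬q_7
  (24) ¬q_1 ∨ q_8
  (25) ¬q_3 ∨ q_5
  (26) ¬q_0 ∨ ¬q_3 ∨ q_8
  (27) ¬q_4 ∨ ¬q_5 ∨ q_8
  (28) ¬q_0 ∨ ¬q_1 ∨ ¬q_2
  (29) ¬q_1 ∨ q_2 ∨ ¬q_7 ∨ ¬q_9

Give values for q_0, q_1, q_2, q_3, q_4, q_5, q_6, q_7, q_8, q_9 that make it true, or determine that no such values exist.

Unsatisfiable

Case q_8 = True:
  (¬q_7) forces q_7 = False.
  (q_7 ∨ ¬q_9) forces q_9 = False.
  (¬q_5 ∨ ¬q_8 ∨ q_9) forces q_5 = False.
  (¬q_1 ∨ q_5) forces q_1 = False.
  Clause (q_1 ∨ ¬q_8) is falsified — contradiction.
Case q_8 = False:
  Clause (q_8) is falsified — contradiction.
Both cases fail, so the formula is unsatisfiable.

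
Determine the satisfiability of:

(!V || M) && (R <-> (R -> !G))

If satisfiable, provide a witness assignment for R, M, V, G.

R = True, M = False, V = False, G = False

  !V || M = True
    !V = True
  R <-> (R -> !G) = True
    R -> !G = True
      !G = True
Both conjuncts True, so the formula holds.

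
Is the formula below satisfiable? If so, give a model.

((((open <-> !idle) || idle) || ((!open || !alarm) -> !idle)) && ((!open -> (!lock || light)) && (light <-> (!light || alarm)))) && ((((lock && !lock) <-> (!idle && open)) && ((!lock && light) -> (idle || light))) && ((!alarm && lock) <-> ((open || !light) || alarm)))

Case light = True: the formula simplifies to ((((open <-> !idle) || idle) || ((!open || !alarm) -> !idle)) && alarm) && (((lock && !lock) <-> (!idle && open)) && ((!alarm && lock) <-> (open || alarm))).
  alarm = True: the conjunct (!alarm && lock) <-> (open || alarm) becomes (False && lock) <-> (open || True) = False.
  alarm = False: the conjunct alarm is False.
Case light = False: the conjunct light <-> (!light || alarm) becomes False <-> (True || alarm) = False.
Both cases fail — unsatisfiable.

No satisfying assignment exists.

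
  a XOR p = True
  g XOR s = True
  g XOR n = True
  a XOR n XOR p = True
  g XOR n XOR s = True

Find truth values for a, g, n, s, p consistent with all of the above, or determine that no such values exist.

a: False; g: True; n: False; s: False; p: True

a XOR p = F XOR T = True ✓
g XOR s = T XOR F = True ✓
g XOR n = T XOR F = True ✓
a XOR n XOR p = F XOR F XOR T = True ✓
g XOR n XOR s = T XOR F XOR F = True ✓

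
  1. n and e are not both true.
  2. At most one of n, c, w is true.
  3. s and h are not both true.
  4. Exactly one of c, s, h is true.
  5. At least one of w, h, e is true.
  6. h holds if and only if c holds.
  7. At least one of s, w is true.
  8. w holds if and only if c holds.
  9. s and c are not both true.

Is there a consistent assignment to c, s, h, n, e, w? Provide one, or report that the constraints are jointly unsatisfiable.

c = False, s = True, h = False, n = False, e = True, w = False

  (1) n=F, e=T — not both ✓
  (2) {n, c, w}: 0 true — at most one ✓
  (3) s=T, h=F — not both ✓
  (4) {c, s, h}: 1 true — exactly one ✓
  (5) {w, h, e}: 1 true — at least one ✓
  (6) h=F, c=F — same ✓
  (7) {s, w}: 1 true — at least one ✓
  (8) w=F, c=F — same ✓
  (9) s=T, c=F — not both ✓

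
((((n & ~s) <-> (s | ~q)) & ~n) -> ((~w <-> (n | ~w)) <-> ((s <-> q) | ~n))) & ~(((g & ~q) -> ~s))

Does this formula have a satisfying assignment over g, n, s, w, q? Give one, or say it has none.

g: True, n: True, s: True, w: False, q: False

  (((n & ~s) <-> (s | ~q)) & ~n) -> ((~w <-> (n | ~w)) <-> ((s <-> q) | ~n)) = True
    ((n & ~s) <-> (s | ~q)) & ~n = False
      (n & ~s) <-> (s | ~q) = False
        n & ~s = False
          ~s = False
        s | ~q = True
          ~q = True
      ~n = False
    (~w <-> (n | ~w)) <-> ((s <-> q) | ~n) = False
      ~w <-> (n | ~w) = True
        ~w = True
        n | ~w = True
          ~w = True
      (s <-> q) | ~n = False
        s <-> q = False
        ~n = False
  ~(((g & ~q) -> ~s)) = True
    (g & ~q) -> ~s = False
      g & ~q = True
        ~q = True
      ~s = False
Both conjuncts True, so the formula holds.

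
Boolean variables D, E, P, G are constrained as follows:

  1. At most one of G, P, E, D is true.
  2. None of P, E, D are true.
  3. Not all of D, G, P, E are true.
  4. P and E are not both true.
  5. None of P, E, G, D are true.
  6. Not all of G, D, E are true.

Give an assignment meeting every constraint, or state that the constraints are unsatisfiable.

D = False; E = False; P = False; G = False

  (1) {G, P, E, D}: 0 true — at most one ✓
  (2) {P, E, D}: 0 true — none ✓
  (3) {D, G, P, E}: 0/4 true — not all ✓
  (4) P=F, E=F — not both ✓
  (5) {P, E, G, D}: 0 true — none ✓
  (6) {G, D, E}: 0/3 true — not all ✓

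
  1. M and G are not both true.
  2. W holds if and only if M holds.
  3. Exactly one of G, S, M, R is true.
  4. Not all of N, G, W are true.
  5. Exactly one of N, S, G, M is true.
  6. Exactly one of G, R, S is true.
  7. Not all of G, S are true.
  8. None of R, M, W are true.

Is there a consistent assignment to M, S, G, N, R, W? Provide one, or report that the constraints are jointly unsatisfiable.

M = False, S = False, G = True, N = False, R = False, W = False

  (1) M=F, G=T — not both ✓
  (2) W=F, M=F — same ✓
  (3) {G, S, M, R}: 1 true — exactly one ✓
  (4) {N, G, W}: 1/3 true — not all ✓
  (5) {N, S, G, M}: 1 true — exactly one ✓
  (6) {G, R, S}: 1 true — exactly one ✓
  (7) {G, S}: 1/2 true — not all ✓
  (8) {R, M, W}: 0 true — none ✓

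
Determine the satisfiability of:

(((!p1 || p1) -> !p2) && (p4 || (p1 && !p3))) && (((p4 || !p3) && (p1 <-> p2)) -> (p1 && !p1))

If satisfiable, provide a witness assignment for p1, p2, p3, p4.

p1=T, p2=F, p3=F, p4=T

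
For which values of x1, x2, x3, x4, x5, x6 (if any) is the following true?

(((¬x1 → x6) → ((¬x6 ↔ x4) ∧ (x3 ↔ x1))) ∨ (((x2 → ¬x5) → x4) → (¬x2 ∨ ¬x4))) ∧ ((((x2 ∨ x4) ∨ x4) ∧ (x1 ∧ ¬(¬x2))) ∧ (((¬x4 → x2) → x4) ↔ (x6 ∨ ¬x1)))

x1 = True; x2 = True; x3 = False; x4 = False; x5 = False; x6 = False

  ((¬x1 → x6) → ((¬x6 ↔ x4) ∧ (x3 ↔ x1))) ∨ (((x2 → ¬x5) → x4) → (¬x2 ∨ ¬x4)) = True
    (¬x1 → x6) → ((¬x6 ↔ x4) ∧ (x3 ↔ x1)) = False
      ¬x1 → x6 = True
        ¬x1 = False
      (¬x6 ↔ x4) ∧ (x3 ↔ x1) = False
        ¬x6 ↔ x4 = False
          ¬x6 = True
        x3 ↔ x1 = False
    ((x2 → ¬x5) → x4) → (¬x2 ∨ ¬x4) = True
      (x2 → ¬x5) → x4 = False
        x2 → ¬x5 = True
          ¬x5 = True
      ¬x2 ∨ ¬x4 = True
        ¬x2 = False
        ¬x4 = True
  (((x2 ∨ x4) ∨ x4) ∧ (x1 ∧ ¬(¬x2))) ∧ (((¬x4 → x2) → x4) ↔ (x6 ∨ ¬x1)) = True
    ((x2 ∨ x4) ∨ x4) ∧ (x1 ∧ ¬(¬x2)) = True
      (x2 ∨ x4) ∨ x4 = True
        x2 ∨ x4 = True
      x1 ∧ ¬(¬x2) = True
        ¬(¬x2) = True
          ¬x2 = False
    ((¬x4 → x2) → x4) ↔ (x6 ∨ ¬x1) = True
      (¬x4 → x2) → x4 = False
        ¬x4 → x2 = True
          ¬x4 = True
      x6 ∨ ¬x1 = False
        ¬x1 = False
Both conjuncts True, so the formula holds.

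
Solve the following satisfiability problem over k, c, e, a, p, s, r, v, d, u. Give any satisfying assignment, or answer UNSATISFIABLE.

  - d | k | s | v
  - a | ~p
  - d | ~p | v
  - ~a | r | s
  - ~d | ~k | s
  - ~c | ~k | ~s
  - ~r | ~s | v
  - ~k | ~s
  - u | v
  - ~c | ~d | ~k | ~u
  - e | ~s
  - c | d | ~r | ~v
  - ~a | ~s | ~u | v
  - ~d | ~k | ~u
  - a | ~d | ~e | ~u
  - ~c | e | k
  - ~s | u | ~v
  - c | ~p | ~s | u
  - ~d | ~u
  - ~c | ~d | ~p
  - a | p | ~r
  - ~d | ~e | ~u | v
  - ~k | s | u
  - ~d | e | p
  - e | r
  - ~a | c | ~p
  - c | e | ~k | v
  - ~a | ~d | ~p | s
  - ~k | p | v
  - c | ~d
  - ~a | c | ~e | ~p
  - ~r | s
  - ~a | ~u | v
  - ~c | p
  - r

Unit clause (r) forces r = True.
In (~r | s) only s is left, so s = True.
In (~r | ~s | v) only v is left, so v = True.
In (~k | ~s) only ~k is left, so k = False.
In (e | ~s) only e is left, so e = True.
In (~s | u | ~v) only u is left, so u = True.
In (~d | ~u) only ~d is left, so d = False.
In (c | d | ~r | ~v) only c is left, so c = True.
In (~c | p) only p is left, so p = True.
In (a | ~p) only a is left, so a = True.
All clauses satisfied.

k=F, c=T, e=T, a=T, p=T, s=T, r=T, v=T, d=F, u=T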